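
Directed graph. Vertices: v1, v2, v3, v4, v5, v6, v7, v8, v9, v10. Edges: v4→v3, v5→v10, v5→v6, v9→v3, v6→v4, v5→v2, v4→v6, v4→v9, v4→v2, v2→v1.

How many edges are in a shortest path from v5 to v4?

Distance 0: v5.
Distance 1: v2, v6, v10.
Distance 2: v1, v4 — contains v4.

2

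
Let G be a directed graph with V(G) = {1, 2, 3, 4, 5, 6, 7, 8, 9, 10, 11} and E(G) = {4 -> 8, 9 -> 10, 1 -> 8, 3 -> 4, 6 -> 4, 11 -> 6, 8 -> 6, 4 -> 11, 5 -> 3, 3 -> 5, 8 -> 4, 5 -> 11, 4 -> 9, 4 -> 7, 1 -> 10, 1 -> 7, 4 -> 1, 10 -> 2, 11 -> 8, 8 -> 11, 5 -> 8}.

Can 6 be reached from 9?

Explore from 9.
Distance 1: reach 10.
Distance 2: reach 2.
The search from 9 is exhausted; no directed path reaches 6.

No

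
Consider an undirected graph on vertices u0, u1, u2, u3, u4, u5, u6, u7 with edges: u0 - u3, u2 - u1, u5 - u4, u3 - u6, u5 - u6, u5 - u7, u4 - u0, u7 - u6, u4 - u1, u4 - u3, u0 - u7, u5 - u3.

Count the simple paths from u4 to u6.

u4–u0–u3–u5–u6
u4–u0–u3–u5–u7–u6
u4–u0–u3–u6
u4–u0–u7–u5–u3–u6
u4–u0–u7–u5–u6
u4–u0–u7–u6
u4–u3–u0–u7–u5–u6
u4–u3–u0–u7–u6
... and 8 more.

16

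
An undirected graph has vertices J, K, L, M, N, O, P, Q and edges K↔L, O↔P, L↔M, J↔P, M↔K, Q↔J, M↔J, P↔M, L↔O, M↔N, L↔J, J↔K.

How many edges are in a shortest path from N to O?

3

Distance 0: N.
Distance 1: M.
Distance 2: J, K, L, P.
Distance 3: O, Q — contains O.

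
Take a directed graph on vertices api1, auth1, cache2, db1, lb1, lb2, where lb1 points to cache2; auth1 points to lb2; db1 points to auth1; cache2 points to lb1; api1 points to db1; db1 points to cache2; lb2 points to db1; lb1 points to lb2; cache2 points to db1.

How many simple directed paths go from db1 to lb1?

1

db1→cache2→lb1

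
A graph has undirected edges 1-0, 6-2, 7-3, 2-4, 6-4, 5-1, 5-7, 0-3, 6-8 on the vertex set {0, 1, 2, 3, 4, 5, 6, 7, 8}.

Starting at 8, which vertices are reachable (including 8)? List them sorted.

Start at 8.
Its neighbours: 6.
Then their neighbours: 2, 4.
Nothing further is reachable.

2, 4, 6, 8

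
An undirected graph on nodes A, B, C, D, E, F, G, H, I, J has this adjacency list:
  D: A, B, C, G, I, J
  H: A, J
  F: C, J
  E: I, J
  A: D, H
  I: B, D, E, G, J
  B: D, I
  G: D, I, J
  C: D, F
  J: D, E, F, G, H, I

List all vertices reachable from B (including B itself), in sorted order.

A, B, C, D, E, F, G, H, I, J

Start at B.
Its neighbours: D, I.
Then their neighbours: A, C, E, G, J.
Then next layer: F, H.
Every vertex is now reached.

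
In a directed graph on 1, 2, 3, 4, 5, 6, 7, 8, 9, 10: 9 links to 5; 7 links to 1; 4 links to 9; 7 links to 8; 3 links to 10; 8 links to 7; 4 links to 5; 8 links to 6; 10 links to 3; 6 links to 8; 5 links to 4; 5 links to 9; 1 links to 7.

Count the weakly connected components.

From 1: component {1, 6, 7, 8}.
From 2: component {2}.
From 3: component {3, 10}.
From 4: component {4, 5, 9}.
That's 4 components.

4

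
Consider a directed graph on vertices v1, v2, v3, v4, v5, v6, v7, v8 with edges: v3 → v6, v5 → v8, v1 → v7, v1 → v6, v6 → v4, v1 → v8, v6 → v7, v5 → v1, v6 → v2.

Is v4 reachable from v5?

Yes

Explore from v5.
Distance 1: reach v1, v8.
Distance 2: reach v6, v7.
Distance 3: reach v2, v4.
Found v4.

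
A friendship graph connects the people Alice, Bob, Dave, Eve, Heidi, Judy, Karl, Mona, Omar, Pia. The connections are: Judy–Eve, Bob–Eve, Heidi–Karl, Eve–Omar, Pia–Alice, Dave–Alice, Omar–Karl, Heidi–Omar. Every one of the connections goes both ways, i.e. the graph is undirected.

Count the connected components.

3

From Alice: component {Alice, Dave, Pia}.
From Bob: component {Bob, Eve, Heidi, Judy, Karl, Omar}.
From Mona: component {Mona}.
That's 3 components.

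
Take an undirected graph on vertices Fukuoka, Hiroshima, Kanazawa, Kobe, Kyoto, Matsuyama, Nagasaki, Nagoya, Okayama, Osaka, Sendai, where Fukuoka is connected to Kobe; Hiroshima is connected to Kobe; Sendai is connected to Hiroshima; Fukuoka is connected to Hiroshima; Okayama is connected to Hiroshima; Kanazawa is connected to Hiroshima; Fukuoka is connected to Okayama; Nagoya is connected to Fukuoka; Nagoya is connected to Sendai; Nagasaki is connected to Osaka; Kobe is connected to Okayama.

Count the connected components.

4

From Fukuoka: component {Fukuoka, Hiroshima, Kanazawa, Kobe, Nagoya, Okayama, Sendai}.
From Kyoto: component {Kyoto}.
From Matsuyama: component {Matsuyama}.
From Nagasaki: component {Nagasaki, Osaka}.
That's 4 components.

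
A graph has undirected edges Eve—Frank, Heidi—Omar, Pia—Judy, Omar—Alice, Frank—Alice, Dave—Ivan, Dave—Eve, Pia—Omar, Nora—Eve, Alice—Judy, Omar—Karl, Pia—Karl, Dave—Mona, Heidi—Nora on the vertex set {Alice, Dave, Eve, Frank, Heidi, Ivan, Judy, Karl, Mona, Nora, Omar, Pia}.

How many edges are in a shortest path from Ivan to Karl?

6

Distance 0: Ivan.
Distance 1: Dave.
Distance 2: Eve, Mona.
Distance 3: Frank, Nora.
Distance 4: Alice, Heidi.
Distance 5: Judy, Omar.
Distance 6: Karl, Pia — contains Karl.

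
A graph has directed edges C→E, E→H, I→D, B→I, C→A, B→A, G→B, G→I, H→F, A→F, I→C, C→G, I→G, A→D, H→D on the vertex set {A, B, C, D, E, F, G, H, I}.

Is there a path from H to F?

Explore from H.
Distance 1: reach D, F.
Found F.

Yes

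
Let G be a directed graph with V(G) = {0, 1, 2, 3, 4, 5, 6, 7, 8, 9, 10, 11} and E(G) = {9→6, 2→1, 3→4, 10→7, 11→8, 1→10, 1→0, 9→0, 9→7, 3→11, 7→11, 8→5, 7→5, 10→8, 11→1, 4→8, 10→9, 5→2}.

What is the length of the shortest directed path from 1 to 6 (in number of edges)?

Distance 0: 1.
Distance 1: 0, 10.
Distance 2: 7, 8, 9.
Distance 3: 5, 6, 11 — contains 6.

3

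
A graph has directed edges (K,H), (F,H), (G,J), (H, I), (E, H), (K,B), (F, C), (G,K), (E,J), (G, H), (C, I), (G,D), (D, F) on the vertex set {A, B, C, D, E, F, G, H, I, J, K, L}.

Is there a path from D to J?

Explore from D.
Distance 1: reach F.
Distance 2: reach C, H.
Distance 3: reach I.
The search from D is exhausted; no directed path reaches J.

No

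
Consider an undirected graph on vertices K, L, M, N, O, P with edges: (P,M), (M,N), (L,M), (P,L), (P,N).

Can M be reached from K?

K has no edges, so nothing is reachable from it.

No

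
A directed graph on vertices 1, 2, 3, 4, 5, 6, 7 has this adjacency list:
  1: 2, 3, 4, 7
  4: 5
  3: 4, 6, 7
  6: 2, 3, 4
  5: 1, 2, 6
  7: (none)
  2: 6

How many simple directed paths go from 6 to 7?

6→3→4→5→1→7
6→3→7
6→4→5→1→3→7
6→4→5→1→7

4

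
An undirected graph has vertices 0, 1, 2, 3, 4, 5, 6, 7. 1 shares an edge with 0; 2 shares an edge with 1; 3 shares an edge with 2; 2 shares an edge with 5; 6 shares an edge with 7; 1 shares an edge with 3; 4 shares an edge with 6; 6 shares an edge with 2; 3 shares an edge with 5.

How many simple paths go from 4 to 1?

3

4–6–2–1
4–6–2–3–1
4–6–2–5–3–1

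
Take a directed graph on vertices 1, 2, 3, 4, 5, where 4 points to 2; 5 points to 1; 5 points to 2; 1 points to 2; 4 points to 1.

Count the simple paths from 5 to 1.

1

5→1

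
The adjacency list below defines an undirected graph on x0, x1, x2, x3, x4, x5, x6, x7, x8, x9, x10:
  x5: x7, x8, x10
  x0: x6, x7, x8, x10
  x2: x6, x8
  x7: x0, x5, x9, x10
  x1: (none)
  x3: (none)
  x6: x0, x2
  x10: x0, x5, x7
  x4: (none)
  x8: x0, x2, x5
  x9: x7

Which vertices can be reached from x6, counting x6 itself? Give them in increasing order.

x0, x2, x5, x6, x7, x8, x9, x10

Start at x6.
Its neighbours: x0, x2.
Then their neighbours: x7, x8, x10.
Then next layer: x5, x9.
Nothing further is reachable.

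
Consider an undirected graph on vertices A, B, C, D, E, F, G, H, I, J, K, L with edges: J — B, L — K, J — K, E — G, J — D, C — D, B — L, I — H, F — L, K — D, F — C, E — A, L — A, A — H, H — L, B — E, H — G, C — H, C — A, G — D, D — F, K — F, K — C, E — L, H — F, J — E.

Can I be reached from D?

Explore from D.
Distance 1: reach C, F, G, J, K.
Distance 2: reach A, B, E, H, L.
Distance 3: reach I.
Found I.

Yes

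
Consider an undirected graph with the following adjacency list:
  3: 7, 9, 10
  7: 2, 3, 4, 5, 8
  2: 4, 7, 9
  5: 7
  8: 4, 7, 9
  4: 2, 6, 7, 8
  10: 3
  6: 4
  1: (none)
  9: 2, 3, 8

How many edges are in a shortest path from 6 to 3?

3

Distance 0: 6.
Distance 1: 4.
Distance 2: 2, 7, 8.
Distance 3: 3, 5, 9 — contains 3.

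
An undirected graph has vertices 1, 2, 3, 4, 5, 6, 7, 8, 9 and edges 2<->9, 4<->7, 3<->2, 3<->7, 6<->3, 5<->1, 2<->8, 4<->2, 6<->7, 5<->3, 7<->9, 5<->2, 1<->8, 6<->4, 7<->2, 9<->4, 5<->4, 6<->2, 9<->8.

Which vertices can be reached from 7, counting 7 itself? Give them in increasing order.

1, 2, 3, 4, 5, 6, 7, 8, 9

Start at 7.
Its neighbours: 2, 3, 4, 6, 9.
Then their neighbours: 5, 8.
Then next layer: 1.
Every vertex is now reached.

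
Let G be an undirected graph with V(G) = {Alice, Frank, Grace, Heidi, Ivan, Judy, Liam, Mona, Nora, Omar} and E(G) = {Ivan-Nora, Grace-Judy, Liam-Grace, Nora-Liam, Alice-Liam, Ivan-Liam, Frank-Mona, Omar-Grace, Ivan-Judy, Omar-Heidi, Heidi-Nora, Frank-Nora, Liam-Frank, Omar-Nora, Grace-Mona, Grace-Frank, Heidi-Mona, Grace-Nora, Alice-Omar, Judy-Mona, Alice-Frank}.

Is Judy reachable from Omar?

Explore from Omar.
Distance 1: reach Alice, Grace, Heidi, Nora.
Distance 2: reach Frank, Ivan, Judy, Liam, Mona.
Found Judy.

Yes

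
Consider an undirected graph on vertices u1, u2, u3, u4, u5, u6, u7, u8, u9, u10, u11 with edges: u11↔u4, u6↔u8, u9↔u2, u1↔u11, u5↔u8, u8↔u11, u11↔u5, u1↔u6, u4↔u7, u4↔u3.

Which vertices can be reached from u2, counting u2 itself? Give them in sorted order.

u2, u9

Start at u2.
Its neighbours: u9.
Nothing further is reachable.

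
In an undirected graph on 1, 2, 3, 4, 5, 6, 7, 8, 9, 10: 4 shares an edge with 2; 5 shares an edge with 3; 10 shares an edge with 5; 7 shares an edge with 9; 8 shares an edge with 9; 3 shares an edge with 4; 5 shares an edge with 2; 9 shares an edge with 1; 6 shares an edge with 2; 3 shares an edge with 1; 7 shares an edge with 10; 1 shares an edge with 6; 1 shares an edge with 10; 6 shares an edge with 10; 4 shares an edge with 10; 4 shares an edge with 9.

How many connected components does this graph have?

1

From 1: component {1, 2, 3, 4, 5, 6, 7, 8, 9, 10}.
That's 1 component.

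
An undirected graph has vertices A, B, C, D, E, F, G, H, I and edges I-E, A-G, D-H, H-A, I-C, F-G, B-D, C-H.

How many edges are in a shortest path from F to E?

6

Distance 0: F.
Distance 1: G.
Distance 2: A.
Distance 3: H.
Distance 4: C, D.
Distance 5: B, I.
Distance 6: E — contains E.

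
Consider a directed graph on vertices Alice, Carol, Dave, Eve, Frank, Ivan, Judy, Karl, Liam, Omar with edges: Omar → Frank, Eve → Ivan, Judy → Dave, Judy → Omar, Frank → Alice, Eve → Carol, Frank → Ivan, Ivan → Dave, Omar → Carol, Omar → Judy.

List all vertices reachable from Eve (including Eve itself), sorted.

Start at Eve.
Its neighbours: Carol, Ivan.
Then their neighbours: Dave.
Nothing further is reachable.

Carol, Dave, Eve, Ivan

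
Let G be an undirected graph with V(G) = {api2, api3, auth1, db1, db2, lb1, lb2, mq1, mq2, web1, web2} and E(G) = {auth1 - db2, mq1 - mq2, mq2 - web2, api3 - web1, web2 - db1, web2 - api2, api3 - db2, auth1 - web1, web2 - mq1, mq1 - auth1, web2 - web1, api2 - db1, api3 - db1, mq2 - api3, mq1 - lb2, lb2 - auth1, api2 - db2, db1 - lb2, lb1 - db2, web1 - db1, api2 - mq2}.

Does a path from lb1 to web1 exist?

Explore from lb1.
Distance 1: reach db2.
Distance 2: reach api2, api3, auth1.
Distance 3: reach db1, lb2, mq1, mq2, web1, web2.
Found web1.

Yes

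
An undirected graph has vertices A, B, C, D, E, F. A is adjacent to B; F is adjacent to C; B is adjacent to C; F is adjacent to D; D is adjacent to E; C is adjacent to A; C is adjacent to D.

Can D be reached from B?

Yes

Explore from B.
Distance 1: reach A, C.
Distance 2: reach D, F.
Found D.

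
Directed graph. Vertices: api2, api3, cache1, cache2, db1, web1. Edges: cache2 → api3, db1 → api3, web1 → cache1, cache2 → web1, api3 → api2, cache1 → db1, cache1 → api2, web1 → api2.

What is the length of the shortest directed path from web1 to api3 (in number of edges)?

3

Distance 0: web1.
Distance 1: api2, cache1.
Distance 2: db1.
Distance 3: api3 — contains api3.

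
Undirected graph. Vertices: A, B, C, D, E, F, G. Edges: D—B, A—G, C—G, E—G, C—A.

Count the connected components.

3

From A: component {A, C, E, G}.
From B: component {B, D}.
From F: component {F}.
That's 3 components.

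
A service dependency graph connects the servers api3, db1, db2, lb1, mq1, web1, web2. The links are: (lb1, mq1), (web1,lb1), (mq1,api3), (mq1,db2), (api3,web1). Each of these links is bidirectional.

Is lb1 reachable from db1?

db1 has no edges, so nothing is reachable from it.

No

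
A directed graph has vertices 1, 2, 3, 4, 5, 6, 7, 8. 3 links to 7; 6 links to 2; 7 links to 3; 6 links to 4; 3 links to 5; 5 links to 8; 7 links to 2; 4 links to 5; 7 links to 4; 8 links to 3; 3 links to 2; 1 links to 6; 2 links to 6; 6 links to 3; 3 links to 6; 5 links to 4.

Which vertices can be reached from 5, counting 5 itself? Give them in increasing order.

Start at 5.
Its neighbours: 4, 8.
Then their neighbours: 3.
Then next layer: 2, 6, 7.
Nothing further is reachable.

2, 3, 4, 5, 6, 7, 8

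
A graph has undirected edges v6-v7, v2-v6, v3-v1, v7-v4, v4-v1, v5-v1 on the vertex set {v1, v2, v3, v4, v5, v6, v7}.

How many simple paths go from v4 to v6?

1

v4–v7–v6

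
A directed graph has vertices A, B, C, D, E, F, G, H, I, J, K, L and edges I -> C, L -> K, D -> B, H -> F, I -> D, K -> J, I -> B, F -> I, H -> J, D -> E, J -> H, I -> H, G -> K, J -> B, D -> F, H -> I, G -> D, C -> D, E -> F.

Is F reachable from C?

Yes

Explore from C.
Distance 1: reach D.
Distance 2: reach B, E, F.
Found F.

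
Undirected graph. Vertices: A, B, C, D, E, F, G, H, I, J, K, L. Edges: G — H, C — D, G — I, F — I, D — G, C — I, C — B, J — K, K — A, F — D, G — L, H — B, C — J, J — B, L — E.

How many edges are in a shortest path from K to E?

Distance 0: K.
Distance 1: A, J.
Distance 2: B, C.
Distance 3: D, H, I.
Distance 4: F, G.
Distance 5: L.
Distance 6: E — contains E.

6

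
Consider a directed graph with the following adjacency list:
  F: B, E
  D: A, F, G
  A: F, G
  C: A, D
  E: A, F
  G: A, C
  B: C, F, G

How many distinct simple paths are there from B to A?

9

B→C→A
B→C→D→A
B→C→D→F→E→A
B→C→D→G→A
B→F→E→A
B→G→A
B→G→C→A
B→G→C→D→A
B→G→C→D→F→E→A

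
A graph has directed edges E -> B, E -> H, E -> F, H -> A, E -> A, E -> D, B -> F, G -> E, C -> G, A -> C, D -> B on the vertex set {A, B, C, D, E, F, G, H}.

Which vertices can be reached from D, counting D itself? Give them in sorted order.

Start at D.
Its neighbours: B.
Then their neighbours: F.
Nothing further is reachable.

B, D, F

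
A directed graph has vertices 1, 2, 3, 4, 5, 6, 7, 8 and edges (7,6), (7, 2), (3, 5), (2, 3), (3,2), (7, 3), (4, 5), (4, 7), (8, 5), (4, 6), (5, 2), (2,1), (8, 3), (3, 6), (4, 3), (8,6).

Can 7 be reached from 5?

Explore from 5.
Distance 1: reach 2.
Distance 2: reach 1, 3.
Distance 3: reach 6.
The search from 5 is exhausted; no directed path reaches 7.

No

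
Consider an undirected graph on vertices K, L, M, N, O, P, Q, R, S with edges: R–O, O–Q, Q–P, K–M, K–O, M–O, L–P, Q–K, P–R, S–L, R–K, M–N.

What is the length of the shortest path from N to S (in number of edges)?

Distance 0: N.
Distance 1: M.
Distance 2: K, O.
Distance 3: Q, R.
Distance 4: P.
Distance 5: L.
Distance 6: S — contains S.

6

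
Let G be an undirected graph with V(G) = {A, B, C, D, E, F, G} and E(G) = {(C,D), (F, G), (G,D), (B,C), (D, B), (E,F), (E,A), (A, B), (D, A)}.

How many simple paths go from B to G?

6

B–A–D–G
B–A–E–F–G
B–C–D–A–E–F–G
B–C–D–G
B–D–A–E–F–G
B–D–G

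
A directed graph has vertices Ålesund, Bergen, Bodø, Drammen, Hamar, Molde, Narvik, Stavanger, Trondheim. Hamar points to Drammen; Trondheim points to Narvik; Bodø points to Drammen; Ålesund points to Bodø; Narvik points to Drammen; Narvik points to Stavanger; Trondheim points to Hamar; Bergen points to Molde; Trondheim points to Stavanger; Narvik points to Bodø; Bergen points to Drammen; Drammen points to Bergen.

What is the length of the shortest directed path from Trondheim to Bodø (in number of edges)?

Distance 0: Trondheim.
Distance 1: Hamar, Narvik, Stavanger.
Distance 2: Bodø, Drammen — contains Bodø.

2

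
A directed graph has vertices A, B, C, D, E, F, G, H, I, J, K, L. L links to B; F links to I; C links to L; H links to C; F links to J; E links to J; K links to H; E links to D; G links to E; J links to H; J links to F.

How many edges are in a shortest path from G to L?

Distance 0: G.
Distance 1: E.
Distance 2: D, J.
Distance 3: F, H.
Distance 4: C, I.
Distance 5: L — contains L.

5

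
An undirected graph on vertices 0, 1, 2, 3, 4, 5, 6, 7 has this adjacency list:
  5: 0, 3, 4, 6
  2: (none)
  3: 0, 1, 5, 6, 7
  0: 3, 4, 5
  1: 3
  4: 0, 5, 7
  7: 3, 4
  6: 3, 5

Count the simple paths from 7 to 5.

7–3–0–4–5
7–3–0–5
7–3–5
7–3–6–5
7–4–0–3–5
7–4–0–3–6–5
7–4–0–5
7–4–5

8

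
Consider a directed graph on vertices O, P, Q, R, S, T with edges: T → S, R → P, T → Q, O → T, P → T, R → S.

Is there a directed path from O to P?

No

Explore from O.
Distance 1: reach T.
Distance 2: reach Q, S.
The search from O is exhausted; no directed path reaches P.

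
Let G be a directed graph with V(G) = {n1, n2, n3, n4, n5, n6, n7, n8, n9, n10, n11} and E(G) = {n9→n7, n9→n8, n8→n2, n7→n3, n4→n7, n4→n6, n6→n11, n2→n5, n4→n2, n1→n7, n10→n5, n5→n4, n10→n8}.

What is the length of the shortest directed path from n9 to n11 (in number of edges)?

6

Distance 0: n9.
Distance 1: n7, n8.
Distance 2: n2, n3.
Distance 3: n5.
Distance 4: n4.
Distance 5: n6.
Distance 6: n11 — contains n11.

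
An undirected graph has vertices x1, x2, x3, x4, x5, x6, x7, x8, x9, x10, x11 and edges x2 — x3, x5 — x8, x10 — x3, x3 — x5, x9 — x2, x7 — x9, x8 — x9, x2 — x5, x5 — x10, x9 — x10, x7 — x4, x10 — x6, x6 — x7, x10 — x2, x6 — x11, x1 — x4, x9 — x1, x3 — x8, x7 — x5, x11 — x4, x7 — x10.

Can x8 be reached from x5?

Explore from x5.
Distance 1: reach x2, x3, x7, x8, x10.
Found x8.

Yes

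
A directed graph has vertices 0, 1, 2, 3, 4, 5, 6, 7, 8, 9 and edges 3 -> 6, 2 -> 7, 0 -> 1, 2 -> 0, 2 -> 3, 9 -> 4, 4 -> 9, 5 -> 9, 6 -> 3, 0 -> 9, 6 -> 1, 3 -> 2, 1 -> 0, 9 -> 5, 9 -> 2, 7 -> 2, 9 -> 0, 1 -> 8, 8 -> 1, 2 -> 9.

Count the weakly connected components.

1

From 0: component {0, 1, 2, 3, 4, 5, 6, 7, 8, 9}.
That's 1 component.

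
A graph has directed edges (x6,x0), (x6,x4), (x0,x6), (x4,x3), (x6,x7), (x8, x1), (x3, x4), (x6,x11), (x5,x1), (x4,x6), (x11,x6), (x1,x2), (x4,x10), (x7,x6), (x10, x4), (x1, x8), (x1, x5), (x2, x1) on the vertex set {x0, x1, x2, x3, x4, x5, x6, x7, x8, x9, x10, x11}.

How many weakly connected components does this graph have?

3

From x0: component {x0, x3, x4, x6, x7, x10, x11}.
From x1: component {x1, x2, x5, x8}.
From x9: component {x9}.
That's 3 components.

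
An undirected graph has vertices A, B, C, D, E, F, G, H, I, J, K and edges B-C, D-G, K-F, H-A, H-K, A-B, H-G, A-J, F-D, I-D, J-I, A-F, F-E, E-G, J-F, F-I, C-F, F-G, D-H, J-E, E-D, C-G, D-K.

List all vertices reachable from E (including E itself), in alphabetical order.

A, B, C, D, E, F, G, H, I, J, K

Start at E.
Its neighbours: D, F, G, J.
Then their neighbours: A, C, H, I, K.
Then next layer: B.
Every vertex is now reached.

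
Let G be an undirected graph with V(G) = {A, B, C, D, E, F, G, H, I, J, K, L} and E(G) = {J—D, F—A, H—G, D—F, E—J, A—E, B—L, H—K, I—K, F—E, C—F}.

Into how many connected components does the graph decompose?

3

From A: component {A, C, D, E, F, J}.
From B: component {B, L}.
From G: component {G, H, I, K}.
That's 3 components.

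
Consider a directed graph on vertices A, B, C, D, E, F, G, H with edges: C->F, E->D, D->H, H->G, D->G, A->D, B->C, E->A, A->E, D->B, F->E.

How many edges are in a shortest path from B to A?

Distance 0: B.
Distance 1: C.
Distance 2: F.
Distance 3: E.
Distance 4: A, D — contains A.

4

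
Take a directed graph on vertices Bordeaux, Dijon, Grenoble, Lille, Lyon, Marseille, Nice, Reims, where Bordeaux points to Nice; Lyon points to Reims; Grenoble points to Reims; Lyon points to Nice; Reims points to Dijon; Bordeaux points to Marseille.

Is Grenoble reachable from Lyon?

No

Explore from Lyon.
Distance 1: reach Nice, Reims.
Distance 2: reach Dijon.
The search from Lyon is exhausted; no directed path reaches Grenoble.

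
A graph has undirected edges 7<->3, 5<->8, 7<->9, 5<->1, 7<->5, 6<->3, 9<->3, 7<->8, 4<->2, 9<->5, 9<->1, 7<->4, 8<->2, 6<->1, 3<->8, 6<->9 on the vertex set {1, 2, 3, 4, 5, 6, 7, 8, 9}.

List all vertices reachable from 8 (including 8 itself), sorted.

1, 2, 3, 4, 5, 6, 7, 8, 9

Start at 8.
Its neighbours: 2, 3, 5, 7.
Then their neighbours: 1, 4, 6, 9.
Every vertex is now reached.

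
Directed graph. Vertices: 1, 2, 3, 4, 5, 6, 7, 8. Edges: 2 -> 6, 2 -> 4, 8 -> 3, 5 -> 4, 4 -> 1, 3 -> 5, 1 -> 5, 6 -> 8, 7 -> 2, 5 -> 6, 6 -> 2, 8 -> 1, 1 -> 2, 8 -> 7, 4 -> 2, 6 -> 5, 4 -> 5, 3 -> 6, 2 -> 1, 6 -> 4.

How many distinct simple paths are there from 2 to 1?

7

2→1
2→4→1
2→4→5→6→8→1
2→6→4→1
2→6→5→4→1
2→6→8→1
2→6→8→3→5→4→1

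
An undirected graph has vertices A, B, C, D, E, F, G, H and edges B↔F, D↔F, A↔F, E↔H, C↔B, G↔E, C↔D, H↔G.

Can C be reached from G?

Explore from G.
Distance 1: reach E, H.
The search is exhausted without reaching C; it lies in a different component.

No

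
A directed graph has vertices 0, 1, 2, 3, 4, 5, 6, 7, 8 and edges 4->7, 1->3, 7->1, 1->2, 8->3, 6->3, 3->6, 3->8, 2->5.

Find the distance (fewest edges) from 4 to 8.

Distance 0: 4.
Distance 1: 7.
Distance 2: 1.
Distance 3: 2, 3.
Distance 4: 5, 6, 8 — contains 8.

4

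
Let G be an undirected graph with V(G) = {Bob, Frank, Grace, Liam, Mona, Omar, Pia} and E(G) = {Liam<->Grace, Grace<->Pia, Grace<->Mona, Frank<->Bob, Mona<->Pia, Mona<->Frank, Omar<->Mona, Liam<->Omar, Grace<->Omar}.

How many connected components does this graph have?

1

From Bob: component {Bob, Frank, Grace, Liam, Mona, Omar, Pia}.
That's 1 component.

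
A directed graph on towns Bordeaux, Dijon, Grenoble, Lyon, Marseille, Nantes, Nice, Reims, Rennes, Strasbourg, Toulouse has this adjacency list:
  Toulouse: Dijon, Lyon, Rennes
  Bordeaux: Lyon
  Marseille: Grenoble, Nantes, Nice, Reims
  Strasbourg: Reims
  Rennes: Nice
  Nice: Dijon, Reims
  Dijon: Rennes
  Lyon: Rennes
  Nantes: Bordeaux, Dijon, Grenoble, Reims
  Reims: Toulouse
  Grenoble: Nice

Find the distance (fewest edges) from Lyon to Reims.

Distance 0: Lyon.
Distance 1: Rennes.
Distance 2: Nice.
Distance 3: Dijon, Reims — contains Reims.

3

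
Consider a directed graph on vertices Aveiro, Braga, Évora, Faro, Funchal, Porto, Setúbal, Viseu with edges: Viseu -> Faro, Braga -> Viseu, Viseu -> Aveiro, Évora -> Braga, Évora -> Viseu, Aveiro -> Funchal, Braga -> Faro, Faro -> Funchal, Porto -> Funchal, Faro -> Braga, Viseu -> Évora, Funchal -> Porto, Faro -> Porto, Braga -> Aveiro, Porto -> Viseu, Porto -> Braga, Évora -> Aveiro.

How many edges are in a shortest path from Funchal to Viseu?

Distance 0: Funchal.
Distance 1: Porto.
Distance 2: Braga, Viseu — contains Viseu.

2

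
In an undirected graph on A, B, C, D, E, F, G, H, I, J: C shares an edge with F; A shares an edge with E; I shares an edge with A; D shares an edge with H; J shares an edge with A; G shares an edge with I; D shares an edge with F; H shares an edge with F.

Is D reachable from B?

No

B has no edges, so nothing is reachable from it.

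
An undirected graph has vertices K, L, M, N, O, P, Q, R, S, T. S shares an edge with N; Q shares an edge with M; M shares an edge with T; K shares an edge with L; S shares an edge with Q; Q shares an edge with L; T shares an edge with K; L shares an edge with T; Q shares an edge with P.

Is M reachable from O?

O has no edges, so nothing is reachable from it.

No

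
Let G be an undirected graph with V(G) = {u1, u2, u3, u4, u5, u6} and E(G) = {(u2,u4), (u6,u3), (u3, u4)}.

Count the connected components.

From u1: component {u1}.
From u2: component {u2, u3, u4, u6}.
From u5: component {u5}.
That's 3 components.

3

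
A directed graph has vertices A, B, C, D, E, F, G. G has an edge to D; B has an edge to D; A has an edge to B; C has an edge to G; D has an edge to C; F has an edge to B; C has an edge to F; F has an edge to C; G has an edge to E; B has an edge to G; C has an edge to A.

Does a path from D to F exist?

Explore from D.
Distance 1: reach C.
Distance 2: reach A, F, G.
Found F.

Yes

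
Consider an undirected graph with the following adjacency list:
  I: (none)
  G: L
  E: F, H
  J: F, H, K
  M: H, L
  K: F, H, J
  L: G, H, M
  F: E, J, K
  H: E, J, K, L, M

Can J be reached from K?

Yes

Explore from K.
Distance 1: reach F, H, J.
Found J.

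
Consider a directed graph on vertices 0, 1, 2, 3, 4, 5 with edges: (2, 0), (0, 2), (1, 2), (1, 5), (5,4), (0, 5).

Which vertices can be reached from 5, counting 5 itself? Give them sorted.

4, 5

Start at 5.
Its neighbours: 4.
Nothing further is reachable.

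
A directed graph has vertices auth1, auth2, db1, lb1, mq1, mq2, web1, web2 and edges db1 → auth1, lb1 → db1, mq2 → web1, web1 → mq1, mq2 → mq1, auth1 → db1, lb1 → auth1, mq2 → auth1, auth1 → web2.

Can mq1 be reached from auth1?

Explore from auth1.
Distance 1: reach db1, web2.
The search from auth1 is exhausted; no directed path reaches mq1.

No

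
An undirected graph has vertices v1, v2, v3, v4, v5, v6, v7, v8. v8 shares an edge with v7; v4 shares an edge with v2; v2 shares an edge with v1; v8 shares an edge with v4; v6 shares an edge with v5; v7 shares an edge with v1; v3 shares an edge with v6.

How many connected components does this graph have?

From v1: component {v1, v2, v4, v7, v8}.
From v3: component {v3, v5, v6}.
That's 2 components.

2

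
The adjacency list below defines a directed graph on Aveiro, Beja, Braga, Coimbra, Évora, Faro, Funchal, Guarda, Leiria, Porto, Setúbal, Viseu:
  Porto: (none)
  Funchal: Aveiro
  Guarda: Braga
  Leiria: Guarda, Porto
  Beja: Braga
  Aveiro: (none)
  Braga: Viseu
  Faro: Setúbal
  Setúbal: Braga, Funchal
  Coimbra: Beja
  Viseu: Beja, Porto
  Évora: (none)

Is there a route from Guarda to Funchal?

Explore from Guarda.
Distance 1: reach Braga.
Distance 2: reach Viseu.
Distance 3: reach Beja, Porto.
The search from Guarda is exhausted; no directed path reaches Funchal.

No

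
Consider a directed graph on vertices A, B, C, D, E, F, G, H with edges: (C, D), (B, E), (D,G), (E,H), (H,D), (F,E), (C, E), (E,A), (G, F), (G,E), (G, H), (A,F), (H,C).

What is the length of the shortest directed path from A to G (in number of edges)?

Distance 0: A.
Distance 1: F.
Distance 2: E.
Distance 3: H.
Distance 4: C, D.
Distance 5: G — contains G.

5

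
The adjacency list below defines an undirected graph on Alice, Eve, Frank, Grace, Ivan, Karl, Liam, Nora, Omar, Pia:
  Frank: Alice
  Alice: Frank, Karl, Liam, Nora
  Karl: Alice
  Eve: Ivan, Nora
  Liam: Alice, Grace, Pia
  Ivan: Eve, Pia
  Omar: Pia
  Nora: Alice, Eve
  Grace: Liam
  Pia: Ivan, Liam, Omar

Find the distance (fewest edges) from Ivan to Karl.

Distance 0: Ivan.
Distance 1: Eve, Pia.
Distance 2: Liam, Nora, Omar.
Distance 3: Alice, Grace.
Distance 4: Frank, Karl — contains Karl.

4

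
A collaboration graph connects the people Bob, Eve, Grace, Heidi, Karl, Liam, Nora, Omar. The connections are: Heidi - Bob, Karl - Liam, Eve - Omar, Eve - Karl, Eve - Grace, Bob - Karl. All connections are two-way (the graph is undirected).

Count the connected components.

2

From Bob: component {Bob, Eve, Grace, Heidi, Karl, Liam, Omar}.
From Nora: component {Nora}.
That's 2 components.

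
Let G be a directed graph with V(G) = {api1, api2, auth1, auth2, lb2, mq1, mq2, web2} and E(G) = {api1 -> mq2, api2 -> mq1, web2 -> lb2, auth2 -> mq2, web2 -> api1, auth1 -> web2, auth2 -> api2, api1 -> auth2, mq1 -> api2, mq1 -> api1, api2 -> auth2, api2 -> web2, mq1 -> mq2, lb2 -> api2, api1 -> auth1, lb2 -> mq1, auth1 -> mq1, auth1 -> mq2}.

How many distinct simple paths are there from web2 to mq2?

web2→api1→auth1→mq1→api2→auth2→mq2
web2→api1→auth1→mq1→mq2
web2→api1→auth1→mq2
web2→api1→auth2→api2→mq1→mq2
web2→api1→auth2→mq2
web2→api1→mq2
web2→lb2→api2→auth2→mq2
web2→lb2→api2→mq1→api1→auth1→mq2
... and 8 more.

16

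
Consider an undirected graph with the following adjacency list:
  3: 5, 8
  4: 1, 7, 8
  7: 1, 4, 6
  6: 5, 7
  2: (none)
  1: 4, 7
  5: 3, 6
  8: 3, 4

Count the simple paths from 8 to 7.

8–3–5–6–7
8–4–1–7
8–4–7

3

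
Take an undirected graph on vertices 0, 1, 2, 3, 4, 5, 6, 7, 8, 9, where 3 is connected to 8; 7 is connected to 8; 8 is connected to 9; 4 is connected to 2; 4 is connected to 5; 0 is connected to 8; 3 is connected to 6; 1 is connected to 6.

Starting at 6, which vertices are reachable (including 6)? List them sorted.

Start at 6.
Its neighbours: 1, 3.
Then their neighbours: 8.
Then next layer: 0, 7, 9.
Nothing further is reachable.

0, 1, 3, 6, 7, 8, 9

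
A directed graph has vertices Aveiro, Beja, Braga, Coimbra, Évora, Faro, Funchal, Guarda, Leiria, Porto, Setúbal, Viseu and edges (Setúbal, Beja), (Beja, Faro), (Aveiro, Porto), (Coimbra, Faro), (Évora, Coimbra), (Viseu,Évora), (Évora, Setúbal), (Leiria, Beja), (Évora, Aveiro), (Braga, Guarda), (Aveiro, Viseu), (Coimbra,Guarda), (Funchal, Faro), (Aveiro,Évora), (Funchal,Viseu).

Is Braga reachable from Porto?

Porto has no outgoing edges, so nothing is reachable from it.

No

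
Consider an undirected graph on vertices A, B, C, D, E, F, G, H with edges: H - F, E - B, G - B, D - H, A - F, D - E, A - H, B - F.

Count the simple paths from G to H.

3

G–B–E–D–H
G–B–F–A–H
G–B–F–H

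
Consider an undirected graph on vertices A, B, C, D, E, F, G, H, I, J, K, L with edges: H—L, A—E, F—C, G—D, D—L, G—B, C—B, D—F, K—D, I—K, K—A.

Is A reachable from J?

No

J has no edges, so nothing is reachable from it.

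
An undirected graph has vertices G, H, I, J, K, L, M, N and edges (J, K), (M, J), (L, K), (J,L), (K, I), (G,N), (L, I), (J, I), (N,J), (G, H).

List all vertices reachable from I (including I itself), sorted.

Start at I.
Its neighbours: J, K, L.
Then their neighbours: M, N.
Then next layer: G.
Then next layer: H.
Every vertex is now reached.

G, H, I, J, K, L, M, N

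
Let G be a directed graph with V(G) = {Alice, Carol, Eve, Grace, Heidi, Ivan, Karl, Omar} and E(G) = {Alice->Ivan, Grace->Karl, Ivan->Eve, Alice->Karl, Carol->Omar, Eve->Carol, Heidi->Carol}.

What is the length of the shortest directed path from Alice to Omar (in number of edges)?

Distance 0: Alice.
Distance 1: Ivan, Karl.
Distance 2: Eve.
Distance 3: Carol.
Distance 4: Omar — contains Omar.

4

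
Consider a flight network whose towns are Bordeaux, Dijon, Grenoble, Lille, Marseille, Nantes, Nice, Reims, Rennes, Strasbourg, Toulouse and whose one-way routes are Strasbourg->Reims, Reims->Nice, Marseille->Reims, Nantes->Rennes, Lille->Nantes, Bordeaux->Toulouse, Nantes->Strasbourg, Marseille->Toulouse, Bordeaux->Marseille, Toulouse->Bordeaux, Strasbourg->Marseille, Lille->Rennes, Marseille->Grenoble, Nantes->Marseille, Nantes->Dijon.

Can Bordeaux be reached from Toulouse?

Explore from Toulouse.
Distance 1: reach Bordeaux.
Found Bordeaux.

Yes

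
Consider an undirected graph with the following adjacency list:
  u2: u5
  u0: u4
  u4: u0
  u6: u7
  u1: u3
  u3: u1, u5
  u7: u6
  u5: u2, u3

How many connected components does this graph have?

From u0: component {u0, u4}.
From u1: component {u1, u2, u3, u5}.
From u6: component {u6, u7}.
That's 3 components.

3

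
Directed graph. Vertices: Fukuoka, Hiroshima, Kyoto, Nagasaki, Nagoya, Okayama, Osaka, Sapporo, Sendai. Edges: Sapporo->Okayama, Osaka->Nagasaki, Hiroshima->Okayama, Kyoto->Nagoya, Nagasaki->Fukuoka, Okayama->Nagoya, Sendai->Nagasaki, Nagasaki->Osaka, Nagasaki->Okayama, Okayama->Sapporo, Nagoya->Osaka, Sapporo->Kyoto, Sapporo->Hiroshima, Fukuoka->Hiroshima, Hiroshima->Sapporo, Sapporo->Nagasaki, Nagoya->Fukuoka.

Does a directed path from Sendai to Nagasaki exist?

Explore from Sendai.
Distance 1: reach Nagasaki.
Found Nagasaki.

Yes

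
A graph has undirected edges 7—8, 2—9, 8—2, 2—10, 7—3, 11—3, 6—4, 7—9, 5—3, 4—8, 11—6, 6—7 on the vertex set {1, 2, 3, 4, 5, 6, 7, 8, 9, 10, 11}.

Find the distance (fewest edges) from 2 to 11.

Distance 0: 2.
Distance 1: 8, 9, 10.
Distance 2: 4, 7.
Distance 3: 3, 6.
Distance 4: 5, 11 — contains 11.

4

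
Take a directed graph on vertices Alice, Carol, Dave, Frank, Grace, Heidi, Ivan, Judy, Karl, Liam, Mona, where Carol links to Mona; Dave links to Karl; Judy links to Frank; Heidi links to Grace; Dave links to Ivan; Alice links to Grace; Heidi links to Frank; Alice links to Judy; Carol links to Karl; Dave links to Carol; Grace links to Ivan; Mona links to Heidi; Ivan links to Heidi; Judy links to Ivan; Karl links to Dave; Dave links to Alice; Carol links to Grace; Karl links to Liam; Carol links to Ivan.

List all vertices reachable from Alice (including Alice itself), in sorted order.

Start at Alice.
Its neighbours: Grace, Judy.
Then their neighbours: Frank, Ivan.
Then next layer: Heidi.
Nothing further is reachable.

Alice, Frank, Grace, Heidi, Ivan, Judy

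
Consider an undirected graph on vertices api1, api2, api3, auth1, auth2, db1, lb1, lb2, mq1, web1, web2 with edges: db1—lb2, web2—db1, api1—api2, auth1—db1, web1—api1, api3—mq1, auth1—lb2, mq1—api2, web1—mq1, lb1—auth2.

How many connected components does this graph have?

From api1: component {api1, api2, api3, mq1, web1}.
From auth1: component {auth1, db1, lb2, web2}.
From auth2: component {auth2, lb1}.
That's 3 components.

3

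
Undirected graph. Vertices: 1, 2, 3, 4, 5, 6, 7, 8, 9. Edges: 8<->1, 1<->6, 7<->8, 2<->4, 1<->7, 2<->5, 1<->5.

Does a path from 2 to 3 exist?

Explore from 2.
Distance 1: reach 4, 5.
Distance 2: reach 1.
Distance 3: reach 6, 7, 8.
The search is exhausted without reaching 3; it lies in a different component.

No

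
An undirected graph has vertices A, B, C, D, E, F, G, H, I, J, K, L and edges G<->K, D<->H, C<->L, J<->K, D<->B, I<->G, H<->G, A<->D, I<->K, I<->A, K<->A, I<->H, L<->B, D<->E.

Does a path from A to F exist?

Explore from A.
Distance 1: reach D, I, K.
Distance 2: reach B, E, G, H, J.
Distance 3: reach L.
Distance 4: reach C.
The search is exhausted without reaching F; it lies in a different component.

No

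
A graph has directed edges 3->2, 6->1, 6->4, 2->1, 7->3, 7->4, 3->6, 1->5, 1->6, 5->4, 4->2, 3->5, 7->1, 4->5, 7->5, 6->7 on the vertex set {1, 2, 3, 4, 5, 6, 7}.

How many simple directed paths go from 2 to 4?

5

2→1→5→4
2→1→6→4
2→1→6→7→3→5→4
2→1→6→7→4
2→1→6→7→5→4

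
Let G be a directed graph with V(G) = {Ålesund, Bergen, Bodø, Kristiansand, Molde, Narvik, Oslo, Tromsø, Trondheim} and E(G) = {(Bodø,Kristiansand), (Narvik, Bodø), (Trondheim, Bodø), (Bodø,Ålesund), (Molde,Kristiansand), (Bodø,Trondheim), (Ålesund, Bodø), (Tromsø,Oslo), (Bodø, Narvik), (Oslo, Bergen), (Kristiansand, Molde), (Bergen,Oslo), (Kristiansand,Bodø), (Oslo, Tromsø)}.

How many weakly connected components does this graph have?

2

From Ålesund: component {Ålesund, Bodø, Kristiansand, Molde, Narvik, Trondheim}.
From Bergen: component {Bergen, Oslo, Tromsø}.
That's 2 components.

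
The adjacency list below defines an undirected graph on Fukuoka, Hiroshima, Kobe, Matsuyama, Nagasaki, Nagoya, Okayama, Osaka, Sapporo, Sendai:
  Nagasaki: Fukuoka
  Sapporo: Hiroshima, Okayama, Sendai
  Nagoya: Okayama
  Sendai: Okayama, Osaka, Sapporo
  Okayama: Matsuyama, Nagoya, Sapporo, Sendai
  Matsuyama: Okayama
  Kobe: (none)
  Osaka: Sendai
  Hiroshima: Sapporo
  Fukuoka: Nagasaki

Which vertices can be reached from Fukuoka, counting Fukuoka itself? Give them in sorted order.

Start at Fukuoka.
Its neighbours: Nagasaki.
Nothing further is reachable.

Fukuoka, Nagasaki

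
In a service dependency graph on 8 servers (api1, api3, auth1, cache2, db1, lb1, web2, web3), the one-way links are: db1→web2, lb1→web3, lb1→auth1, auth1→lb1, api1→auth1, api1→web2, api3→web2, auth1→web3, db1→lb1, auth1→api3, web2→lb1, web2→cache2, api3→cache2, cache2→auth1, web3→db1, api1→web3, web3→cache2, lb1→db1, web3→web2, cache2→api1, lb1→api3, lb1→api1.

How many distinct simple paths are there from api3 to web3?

api3→cache2→api1→auth1→lb1→web3
api3→cache2→api1→auth1→web3
api3→cache2→api1→web2→lb1→auth1→web3
api3→cache2→api1→web2→lb1→web3
api3→cache2→api1→web3
api3→cache2→auth1→lb1→api1→web3
api3→cache2→auth1→lb1→web3
api3→cache2→auth1→web3
... and 10 more.

18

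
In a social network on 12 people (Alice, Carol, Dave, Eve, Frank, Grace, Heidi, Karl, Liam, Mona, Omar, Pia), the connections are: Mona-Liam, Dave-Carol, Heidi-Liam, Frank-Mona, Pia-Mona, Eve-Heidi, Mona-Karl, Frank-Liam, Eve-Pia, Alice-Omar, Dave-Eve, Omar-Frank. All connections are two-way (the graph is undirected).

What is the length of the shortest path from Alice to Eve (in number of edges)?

Distance 0: Alice.
Distance 1: Omar.
Distance 2: Frank.
Distance 3: Liam, Mona.
Distance 4: Heidi, Karl, Pia.
Distance 5: Eve — contains Eve.

5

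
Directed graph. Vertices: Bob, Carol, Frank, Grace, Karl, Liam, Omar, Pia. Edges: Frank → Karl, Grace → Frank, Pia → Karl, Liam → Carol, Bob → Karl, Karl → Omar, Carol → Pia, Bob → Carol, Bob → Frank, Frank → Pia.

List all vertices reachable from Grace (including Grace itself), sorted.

Start at Grace.
Its neighbours: Frank.
Then their neighbours: Karl, Pia.
Then next layer: Omar.
Nothing further is reachable.

Frank, Grace, Karl, Omar, Pia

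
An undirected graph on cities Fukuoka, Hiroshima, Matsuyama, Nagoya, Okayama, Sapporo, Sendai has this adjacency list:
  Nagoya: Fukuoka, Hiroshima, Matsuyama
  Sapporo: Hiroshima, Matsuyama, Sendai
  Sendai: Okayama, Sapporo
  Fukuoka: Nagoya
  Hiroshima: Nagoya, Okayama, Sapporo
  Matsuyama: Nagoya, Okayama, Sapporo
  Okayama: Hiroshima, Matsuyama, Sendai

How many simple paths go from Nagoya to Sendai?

Nagoya–Hiroshima–Okayama–Matsuyama–Sapporo–Sendai
Nagoya–Hiroshima–Okayama–Sendai
Nagoya–Hiroshima–Sapporo–Matsuyama–Okayama–Sendai
Nagoya–Hiroshima–Sapporo–Sendai
Nagoya–Matsuyama–Okayama–Hiroshima–Sapporo–Sendai
Nagoya–Matsuyama–Okayama–Sendai
Nagoya–Matsuyama–Sapporo–Hiroshima–Okayama–Sendai
Nagoya–Matsuyama–Sapporo–Sendai

8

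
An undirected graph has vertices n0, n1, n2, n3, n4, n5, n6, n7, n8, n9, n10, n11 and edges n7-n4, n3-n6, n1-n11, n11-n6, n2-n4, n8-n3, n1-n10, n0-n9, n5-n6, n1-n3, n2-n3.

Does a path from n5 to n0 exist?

No

Explore from n5.
Distance 1: reach n6.
Distance 2: reach n3, n11.
Distance 3: reach n1, n2, n8.
Distance 4: reach n4, n10.
Distance 5: reach n7.
The search is exhausted without reaching n0; it lies in a different component.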